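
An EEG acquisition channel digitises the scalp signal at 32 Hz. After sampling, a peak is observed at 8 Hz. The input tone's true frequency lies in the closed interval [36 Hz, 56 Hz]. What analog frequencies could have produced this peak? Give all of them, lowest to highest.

40 Hz, 56 Hz

Frequencies that alias to 8 Hz are k·fs ± 8 Hz for integer k ≥ 0.
k=0: 8 Hz.
k=1: 24 Hz, 40 Hz.
k=2: 56 Hz, 72 Hz.
k=3: 88 Hz, 104 Hz.
Within [36 Hz, 56 Hz]: 40 Hz, 56 Hz.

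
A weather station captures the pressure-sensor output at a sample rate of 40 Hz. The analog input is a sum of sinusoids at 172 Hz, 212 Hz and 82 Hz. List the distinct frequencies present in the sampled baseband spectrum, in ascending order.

fs/2 = 20 Hz.
172 Hz mod fs = 12 Hz.
12 Hz ≤ fs/2 = 20 Hz, appears at 12 Hz.
212 Hz mod fs = 12 Hz.
12 Hz ≤ fs/2 = 20 Hz, appears at 12 Hz.
82 Hz mod fs = 2 Hz.
2 Hz ≤ fs/2 = 20 Hz, appears at 2 Hz.
Distinct values: {2 Hz, 12 Hz}.

2 Hz, 12 Hz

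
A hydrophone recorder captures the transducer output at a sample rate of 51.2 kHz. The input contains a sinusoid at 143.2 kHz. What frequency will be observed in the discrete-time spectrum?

10.4 kHz

143.2 kHz mod fs = 40.8 kHz.
40.8 kHz > fs/2 = 25.6 kHz, folds to fs − 40.8 kHz = 10.4 kHz.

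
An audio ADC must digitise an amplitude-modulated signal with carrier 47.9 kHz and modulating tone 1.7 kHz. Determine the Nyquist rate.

AM sidebands sit at fc ± fm = 46.2 kHz and 49.6 kHz.
Highest-frequency component: 49.6 kHz.
Nyquist rate = 2 × 49.6 kHz = 99.2 kHz.

99.2 kHz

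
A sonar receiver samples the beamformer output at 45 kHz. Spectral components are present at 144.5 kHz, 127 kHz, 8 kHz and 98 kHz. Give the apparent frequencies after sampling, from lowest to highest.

8 kHz, 9.5 kHz

fs/2 = 22.5 kHz.
144.5 kHz mod fs = 9.5 kHz.
9.5 kHz ≤ fs/2 = 22.5 kHz, appears at 9.5 kHz.
127 kHz mod fs = 37 kHz.
37 kHz > fs/2 = 22.5 kHz, folds to fs − 37 kHz = 8 kHz.
8 kHz ≤ fs/2 = 22.5 kHz, passes unchanged.
98 kHz mod fs = 8 kHz.
8 kHz ≤ fs/2 = 22.5 kHz, appears at 8 kHz.
Distinct values: {8 kHz, 9.5 kHz}.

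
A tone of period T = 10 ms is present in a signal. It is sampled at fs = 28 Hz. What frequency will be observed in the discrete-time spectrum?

12 Hz

T = 10 ms → f = 1/T = 100 Hz.
100 Hz mod fs = 16 Hz.
16 Hz > fs/2 = 14 Hz, folds to fs − 16 Hz = 12 Hz.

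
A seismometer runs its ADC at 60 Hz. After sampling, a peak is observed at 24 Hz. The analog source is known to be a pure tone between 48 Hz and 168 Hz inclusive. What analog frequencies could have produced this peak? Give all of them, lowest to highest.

Frequencies that alias to 24 Hz are k·fs ± 24 Hz for integer k ≥ 0.
k=0: 24 Hz.
k=1: 36 Hz, 84 Hz.
k=2: 96 Hz, 144 Hz.
k=3: 156 Hz, 204 Hz.
k=4: 216 Hz, 264 Hz.
Within [48 Hz, 168 Hz]: 84 Hz, 96 Hz, 144 Hz, 156 Hz.

84 Hz, 96 Hz, 144 Hz, 156 Hz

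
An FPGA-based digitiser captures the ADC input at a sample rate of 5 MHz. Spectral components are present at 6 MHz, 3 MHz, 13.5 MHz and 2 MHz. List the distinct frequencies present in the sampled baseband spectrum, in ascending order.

fs/2 = 2.5 MHz.
6 MHz mod fs = 1 MHz.
1 MHz ≤ fs/2 = 2.5 MHz, appears at 1 MHz.
3 MHz > fs/2 = 2.5 MHz, folds to fs − 3 MHz = 2 MHz.
13.5 MHz mod fs = 3.5 MHz.
3.5 MHz > fs/2 = 2.5 MHz, folds to fs − 3.5 MHz = 1.5 MHz.
2 MHz ≤ fs/2 = 2.5 MHz, passes unchanged.
Distinct values: {1 MHz, 1.5 MHz, 2 MHz}.

1 MHz, 1.5 MHz, 2 MHz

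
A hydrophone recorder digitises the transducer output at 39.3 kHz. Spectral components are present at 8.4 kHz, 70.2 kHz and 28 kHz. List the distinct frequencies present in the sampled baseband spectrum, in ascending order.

8.4 kHz, 11.3 kHz

fs/2 = 19.65 kHz.
8.4 kHz ≤ fs/2 = 19.65 kHz, passes unchanged.
70.2 kHz mod fs = 30.9 kHz.
30.9 kHz > fs/2 = 19.65 kHz, folds to fs − 30.9 kHz = 8.4 kHz.
28 kHz > fs/2 = 19.65 kHz, folds to fs − 28 kHz = 11.3 kHz.
Distinct values: {8.4 kHz, 11.3 kHz}.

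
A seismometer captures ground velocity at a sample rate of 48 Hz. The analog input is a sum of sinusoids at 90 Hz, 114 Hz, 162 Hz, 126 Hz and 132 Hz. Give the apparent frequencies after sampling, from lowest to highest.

fs/2 = 24 Hz.
90 Hz mod fs = 42 Hz.
42 Hz > fs/2 = 24 Hz, folds to fs − 42 Hz = 6 Hz.
114 Hz mod fs = 18 Hz.
18 Hz ≤ fs/2 = 24 Hz, appears at 18 Hz.
162 Hz mod fs = 18 Hz.
18 Hz ≤ fs/2 = 24 Hz, appears at 18 Hz.
126 Hz mod fs = 30 Hz.
30 Hz > fs/2 = 24 Hz, folds to fs − 30 Hz = 18 Hz.
132 Hz mod fs = 36 Hz.
36 Hz > fs/2 = 24 Hz, folds to fs − 36 Hz = 12 Hz.
Distinct values: {6 Hz, 12 Hz, 18 Hz}.

6 Hz, 12 Hz, 18 Hz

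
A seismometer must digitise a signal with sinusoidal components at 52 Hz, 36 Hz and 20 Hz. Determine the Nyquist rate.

Highest-frequency component: 52 Hz.
Nyquist rate = 2 × 52 Hz = 104 Hz.

104 Hz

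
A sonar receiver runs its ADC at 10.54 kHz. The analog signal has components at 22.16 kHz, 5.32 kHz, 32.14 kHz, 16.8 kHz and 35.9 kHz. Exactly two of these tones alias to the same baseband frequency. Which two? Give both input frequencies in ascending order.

fs/2 = 5.27 kHz.
22.16 kHz mod fs = 1.08 kHz.
1.08 kHz ≤ fs/2 = 5.27 kHz, appears at 1.08 kHz.
5.32 kHz > fs/2 = 5.27 kHz, folds to fs − 5.32 kHz = 5.22 kHz.
32.14 kHz mod fs = 0.52 kHz.
0.52 kHz ≤ fs/2 = 5.27 kHz, appears at 0.52 kHz.
16.8 kHz mod fs = 6.26 kHz.
6.26 kHz > fs/2 = 5.27 kHz, folds to fs − 6.26 kHz = 4.28 kHz.
35.9 kHz mod fs = 4.28 kHz.
4.28 kHz ≤ fs/2 = 5.27 kHz, appears at 4.28 kHz.
16.8 kHz and 35.9 kHz both map to 4.28 kHz.

16.8 kHz, 35.9 kHz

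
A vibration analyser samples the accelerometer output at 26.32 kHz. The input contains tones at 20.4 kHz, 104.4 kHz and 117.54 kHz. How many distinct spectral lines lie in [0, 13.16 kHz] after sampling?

fs/2 = 13.16 kHz.
20.4 kHz > fs/2 = 13.16 kHz, folds to fs − 20.4 kHz = 5.92 kHz.
104.4 kHz mod fs = 25.44 kHz.
25.44 kHz > fs/2 = 13.16 kHz, folds to fs − 25.44 kHz = 0.88 kHz.
117.54 kHz mod fs = 12.26 kHz.
12.26 kHz ≤ fs/2 = 13.16 kHz, appears at 12.26 kHz.
Distinct values: {0.88 kHz, 5.92 kHz, 12.26 kHz} → 3.

3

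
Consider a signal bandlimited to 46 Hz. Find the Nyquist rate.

92 Hz

Nyquist rate = 2 × 46 Hz = 92 Hz.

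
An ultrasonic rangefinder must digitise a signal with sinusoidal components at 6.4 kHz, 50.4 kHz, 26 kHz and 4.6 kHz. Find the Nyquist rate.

100.8 kHz

Highest-frequency component: 50.4 kHz.
Nyquist rate = 2 × 50.4 kHz = 100.8 kHz.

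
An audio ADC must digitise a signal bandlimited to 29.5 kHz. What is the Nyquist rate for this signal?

Nyquist rate = 2 × 29.5 kHz = 59 kHz.

59 kHz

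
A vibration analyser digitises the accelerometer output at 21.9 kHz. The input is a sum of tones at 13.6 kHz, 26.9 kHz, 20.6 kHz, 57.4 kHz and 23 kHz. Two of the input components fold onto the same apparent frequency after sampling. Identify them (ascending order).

fs/2 = 10.95 kHz.
13.6 kHz > fs/2 = 10.95 kHz, folds to fs − 13.6 kHz = 8.3 kHz.
26.9 kHz mod fs = 5 kHz.
5 kHz ≤ fs/2 = 10.95 kHz, appears at 5 kHz.
20.6 kHz > fs/2 = 10.95 kHz, folds to fs − 20.6 kHz = 1.3 kHz.
57.4 kHz mod fs = 13.6 kHz.
13.6 kHz > fs/2 = 10.95 kHz, folds to fs − 13.6 kHz = 8.3 kHz.
23 kHz mod fs = 1.1 kHz.
1.1 kHz ≤ fs/2 = 10.95 kHz, appears at 1.1 kHz.
13.6 kHz and 57.4 kHz both map to 8.3 kHz.

13.6 kHz, 57.4 kHz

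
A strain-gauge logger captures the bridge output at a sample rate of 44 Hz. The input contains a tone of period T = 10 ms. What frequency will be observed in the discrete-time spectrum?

12 Hz

T = 10 ms → f = 1/T = 100 Hz.
100 Hz mod fs = 12 Hz.
12 Hz ≤ fs/2 = 22 Hz, appears at 12 Hz.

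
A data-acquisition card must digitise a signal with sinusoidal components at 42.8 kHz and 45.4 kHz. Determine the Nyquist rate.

90.8 kHz

Highest-frequency component: 45.4 kHz.
Nyquist rate = 2 × 45.4 kHz = 90.8 kHz.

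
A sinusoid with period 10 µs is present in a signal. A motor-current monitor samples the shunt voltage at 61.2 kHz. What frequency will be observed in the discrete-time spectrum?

22.4 kHz

T = 10 µs → f = 1/T = 100 kHz.
100 kHz mod fs = 38.8 kHz.
38.8 kHz > fs/2 = 30.6 kHz, folds to fs − 38.8 kHz = 22.4 kHz.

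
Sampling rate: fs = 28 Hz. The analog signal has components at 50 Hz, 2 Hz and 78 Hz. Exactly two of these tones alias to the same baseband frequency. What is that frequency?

fs/2 = 14 Hz.
50 Hz mod fs = 22 Hz.
22 Hz > fs/2 = 14 Hz, folds to fs − 22 Hz = 6 Hz.
2 Hz ≤ fs/2 = 14 Hz, passes unchanged.
78 Hz mod fs = 22 Hz.
22 Hz > fs/2 = 14 Hz, folds to fs − 22 Hz = 6 Hz.
50 Hz and 78 Hz both map to 6 Hz.

6 Hz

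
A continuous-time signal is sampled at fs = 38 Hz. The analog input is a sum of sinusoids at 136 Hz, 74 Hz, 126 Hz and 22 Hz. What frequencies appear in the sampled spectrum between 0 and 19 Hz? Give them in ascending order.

fs/2 = 19 Hz.
136 Hz mod fs = 22 Hz.
22 Hz > fs/2 = 19 Hz, folds to fs − 22 Hz = 16 Hz.
74 Hz mod fs = 36 Hz.
36 Hz > fs/2 = 19 Hz, folds to fs − 36 Hz = 2 Hz.
126 Hz mod fs = 12 Hz.
12 Hz ≤ fs/2 = 19 Hz, appears at 12 Hz.
22 Hz > fs/2 = 19 Hz, folds to fs − 22 Hz = 16 Hz.
Distinct values: {2 Hz, 12 Hz, 16 Hz}.

2 Hz, 12 Hz, 16 Hz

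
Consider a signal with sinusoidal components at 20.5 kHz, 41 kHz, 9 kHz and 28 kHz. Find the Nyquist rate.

82 kHz

Highest-frequency component: 41 kHz.
Nyquist rate = 2 × 41 kHz = 82 kHz.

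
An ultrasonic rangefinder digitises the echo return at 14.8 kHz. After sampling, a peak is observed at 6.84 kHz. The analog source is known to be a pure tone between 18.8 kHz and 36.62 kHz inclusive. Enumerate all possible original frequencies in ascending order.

Frequencies that alias to 6.84 kHz are k·fs ± 6.84 kHz for integer k ≥ 0.
k=0: 6.84 kHz.
k=1: 7.96 kHz, 21.64 kHz.
k=2: 22.76 kHz, 36.44 kHz.
k=3: 37.56 kHz, 51.24 kHz.
Within [18.8 kHz, 36.62 kHz]: 21.64 kHz, 22.76 kHz, 36.44 kHz.

21.64 kHz, 22.76 kHz, 36.44 kHz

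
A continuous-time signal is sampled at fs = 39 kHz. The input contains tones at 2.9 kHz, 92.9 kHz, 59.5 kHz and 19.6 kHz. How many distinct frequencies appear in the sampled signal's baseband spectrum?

fs/2 = 19.5 kHz.
2.9 kHz ≤ fs/2 = 19.5 kHz, passes unchanged.
92.9 kHz mod fs = 14.9 kHz.
14.9 kHz ≤ fs/2 = 19.5 kHz, appears at 14.9 kHz.
59.5 kHz mod fs = 20.5 kHz.
20.5 kHz > fs/2 = 19.5 kHz, folds to fs − 20.5 kHz = 18.5 kHz.
19.6 kHz > fs/2 = 19.5 kHz, folds to fs − 19.6 kHz = 19.4 kHz.
Distinct values: {2.9 kHz, 14.9 kHz, 18.5 kHz, 19.4 kHz} → 4.

4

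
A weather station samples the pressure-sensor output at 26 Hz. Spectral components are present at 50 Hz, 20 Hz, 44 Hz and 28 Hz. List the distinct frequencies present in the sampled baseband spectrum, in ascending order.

2 Hz, 6 Hz, 8 Hz

fs/2 = 13 Hz.
50 Hz mod fs = 24 Hz.
24 Hz > fs/2 = 13 Hz, folds to fs − 24 Hz = 2 Hz.
20 Hz > fs/2 = 13 Hz, folds to fs − 20 Hz = 6 Hz.
44 Hz mod fs = 18 Hz.
18 Hz > fs/2 = 13 Hz, folds to fs − 18 Hz = 8 Hz.
28 Hz mod fs = 2 Hz.
2 Hz ≤ fs/2 = 13 Hz, appears at 2 Hz.
Distinct values: {2 Hz, 6 Hz, 8 Hz}.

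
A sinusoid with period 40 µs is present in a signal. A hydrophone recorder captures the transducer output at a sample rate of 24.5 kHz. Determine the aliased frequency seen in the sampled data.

T = 40 µs → f = 1/T = 25 kHz.
25 kHz mod fs = 0.5 kHz.
0.5 kHz ≤ fs/2 = 12.25 kHz, appears at 0.5 kHz.

0.5 kHz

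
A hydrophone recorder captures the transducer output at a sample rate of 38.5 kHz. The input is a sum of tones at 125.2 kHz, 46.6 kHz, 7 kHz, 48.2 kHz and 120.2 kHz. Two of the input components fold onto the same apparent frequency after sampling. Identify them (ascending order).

fs/2 = 19.25 kHz.
125.2 kHz mod fs = 9.7 kHz.
9.7 kHz ≤ fs/2 = 19.25 kHz, appears at 9.7 kHz.
46.6 kHz mod fs = 8.1 kHz.
8.1 kHz ≤ fs/2 = 19.25 kHz, appears at 8.1 kHz.
7 kHz ≤ fs/2 = 19.25 kHz, passes unchanged.
48.2 kHz mod fs = 9.7 kHz.
9.7 kHz ≤ fs/2 = 19.25 kHz, appears at 9.7 kHz.
120.2 kHz mod fs = 4.7 kHz.
4.7 kHz ≤ fs/2 = 19.25 kHz, appears at 4.7 kHz.
48.2 kHz and 125.2 kHz both map to 9.7 kHz.

48.2 kHz, 125.2 kHz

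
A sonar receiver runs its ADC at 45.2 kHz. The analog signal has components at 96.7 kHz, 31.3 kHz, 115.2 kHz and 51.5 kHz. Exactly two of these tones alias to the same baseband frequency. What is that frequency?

fs/2 = 22.6 kHz.
96.7 kHz mod fs = 6.3 kHz.
6.3 kHz ≤ fs/2 = 22.6 kHz, appears at 6.3 kHz.
31.3 kHz > fs/2 = 22.6 kHz, folds to fs − 31.3 kHz = 13.9 kHz.
115.2 kHz mod fs = 24.8 kHz.
24.8 kHz > fs/2 = 22.6 kHz, folds to fs − 24.8 kHz = 20.4 kHz.
51.5 kHz mod fs = 6.3 kHz.
6.3 kHz ≤ fs/2 = 22.6 kHz, appears at 6.3 kHz.
51.5 kHz and 96.7 kHz both map to 6.3 kHz.

6.3 kHz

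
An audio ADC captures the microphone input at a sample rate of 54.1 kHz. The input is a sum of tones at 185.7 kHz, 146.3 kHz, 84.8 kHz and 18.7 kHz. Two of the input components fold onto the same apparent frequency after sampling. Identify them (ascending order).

fs/2 = 27.05 kHz.
185.7 kHz mod fs = 23.4 kHz.
23.4 kHz ≤ fs/2 = 27.05 kHz, appears at 23.4 kHz.
146.3 kHz mod fs = 38.1 kHz.
38.1 kHz > fs/2 = 27.05 kHz, folds to fs − 38.1 kHz = 16 kHz.
84.8 kHz mod fs = 30.7 kHz.
30.7 kHz > fs/2 = 27.05 kHz, folds to fs − 30.7 kHz = 23.4 kHz.
18.7 kHz ≤ fs/2 = 27.05 kHz, passes unchanged.
84.8 kHz and 185.7 kHz both map to 23.4 kHz.

84.8 kHz, 185.7 kHz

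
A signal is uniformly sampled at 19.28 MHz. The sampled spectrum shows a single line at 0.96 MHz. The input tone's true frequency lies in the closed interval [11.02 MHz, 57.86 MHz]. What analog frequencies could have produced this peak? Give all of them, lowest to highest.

18.32 MHz, 20.24 MHz, 37.6 MHz, 39.52 MHz, 56.88 MHz

Frequencies that alias to 0.96 MHz are k·fs ± 0.96 MHz for integer k ≥ 0.
k=0: 0.96 MHz.
k=1: 18.32 MHz, 20.24 MHz.
k=2: 37.6 MHz, 39.52 MHz.
k=3: 56.88 MHz, 58.8 MHz.
k=4: 76.16 MHz, 78.08 MHz.
Within [11.02 MHz, 57.86 MHz]: 18.32 MHz, 20.24 MHz, 37.6 MHz, 39.52 MHz, 56.88 MHz.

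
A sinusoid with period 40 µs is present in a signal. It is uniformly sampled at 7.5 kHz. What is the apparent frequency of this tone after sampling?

T = 40 µs → f = 1/T = 25 kHz.
25 kHz mod fs = 2.5 kHz.
2.5 kHz ≤ fs/2 = 3.75 kHz, appears at 2.5 kHz.

2.5 kHz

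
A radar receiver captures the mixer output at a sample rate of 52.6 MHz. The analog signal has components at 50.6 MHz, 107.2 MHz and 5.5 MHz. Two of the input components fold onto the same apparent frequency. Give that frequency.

fs/2 = 26.3 MHz.
50.6 MHz > fs/2 = 26.3 MHz, folds to fs − 50.6 MHz = 2 MHz.
107.2 MHz mod fs = 2 MHz.
2 MHz ≤ fs/2 = 26.3 MHz, appears at 2 MHz.
5.5 MHz ≤ fs/2 = 26.3 MHz, passes unchanged.
50.6 MHz and 107.2 MHz both map to 2 MHz.

2 MHz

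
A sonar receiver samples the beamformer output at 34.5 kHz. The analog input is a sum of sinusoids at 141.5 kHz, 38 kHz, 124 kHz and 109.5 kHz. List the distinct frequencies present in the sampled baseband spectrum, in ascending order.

fs/2 = 17.25 kHz.
141.5 kHz mod fs = 3.5 kHz.
3.5 kHz ≤ fs/2 = 17.25 kHz, appears at 3.5 kHz.
38 kHz mod fs = 3.5 kHz.
3.5 kHz ≤ fs/2 = 17.25 kHz, appears at 3.5 kHz.
124 kHz mod fs = 20.5 kHz.
20.5 kHz > fs/2 = 17.25 kHz, folds to fs − 20.5 kHz = 14 kHz.
109.5 kHz mod fs = 6 kHz.
6 kHz ≤ fs/2 = 17.25 kHz, appears at 6 kHz.
Distinct values: {3.5 kHz, 6 kHz, 14 kHz}.

3.5 kHz, 6 kHz, 14 kHz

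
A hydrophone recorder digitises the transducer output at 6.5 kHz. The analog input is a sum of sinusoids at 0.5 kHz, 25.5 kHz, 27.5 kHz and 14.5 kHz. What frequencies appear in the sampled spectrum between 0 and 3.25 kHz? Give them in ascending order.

fs/2 = 3.25 kHz.
0.5 kHz ≤ fs/2 = 3.25 kHz, passes unchanged.
25.5 kHz mod fs = 6 kHz.
6 kHz > fs/2 = 3.25 kHz, folds to fs − 6 kHz = 0.5 kHz.
27.5 kHz mod fs = 1.5 kHz.
1.5 kHz ≤ fs/2 = 3.25 kHz, appears at 1.5 kHz.
14.5 kHz mod fs = 1.5 kHz.
1.5 kHz ≤ fs/2 = 3.25 kHz, appears at 1.5 kHz.
Distinct values: {0.5 kHz, 1.5 kHz}.

0.5 kHz, 1.5 kHz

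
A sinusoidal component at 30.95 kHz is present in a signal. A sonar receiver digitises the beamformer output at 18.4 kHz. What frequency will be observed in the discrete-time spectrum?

5.85 kHz

30.95 kHz mod fs = 12.55 kHz.
12.55 kHz > fs/2 = 9.2 kHz, folds to fs − 12.55 kHz = 5.85 kHz.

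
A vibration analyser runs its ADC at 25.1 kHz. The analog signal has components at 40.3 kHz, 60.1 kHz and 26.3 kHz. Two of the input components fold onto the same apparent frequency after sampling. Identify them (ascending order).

fs/2 = 12.55 kHz.
40.3 kHz mod fs = 15.2 kHz.
15.2 kHz > fs/2 = 12.55 kHz, folds to fs − 15.2 kHz = 9.9 kHz.
60.1 kHz mod fs = 9.9 kHz.
9.9 kHz ≤ fs/2 = 12.55 kHz, appears at 9.9 kHz.
26.3 kHz mod fs = 1.2 kHz.
1.2 kHz ≤ fs/2 = 12.55 kHz, appears at 1.2 kHz.
40.3 kHz and 60.1 kHz both map to 9.9 kHz.

40.3 kHz, 60.1 kHz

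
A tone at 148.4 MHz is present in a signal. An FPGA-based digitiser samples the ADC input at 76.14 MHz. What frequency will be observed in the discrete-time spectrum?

148.4 MHz mod fs = 72.26 MHz.
72.26 MHz > fs/2 = 38.07 MHz, folds to fs − 72.26 MHz = 3.88 MHz.

3.88 MHz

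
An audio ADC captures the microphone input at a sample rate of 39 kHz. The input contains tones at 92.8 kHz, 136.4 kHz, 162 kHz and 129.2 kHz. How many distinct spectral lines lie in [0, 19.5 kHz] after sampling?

fs/2 = 19.5 kHz.
92.8 kHz mod fs = 14.8 kHz.
14.8 kHz ≤ fs/2 = 19.5 kHz, appears at 14.8 kHz.
136.4 kHz mod fs = 19.4 kHz.
19.4 kHz ≤ fs/2 = 19.5 kHz, appears at 19.4 kHz.
162 kHz mod fs = 6 kHz.
6 kHz ≤ fs/2 = 19.5 kHz, appears at 6 kHz.
129.2 kHz mod fs = 12.2 kHz.
12.2 kHz ≤ fs/2 = 19.5 kHz, appears at 12.2 kHz.
Distinct values: {6 kHz, 12.2 kHz, 14.8 kHz, 19.4 kHz} → 4.

4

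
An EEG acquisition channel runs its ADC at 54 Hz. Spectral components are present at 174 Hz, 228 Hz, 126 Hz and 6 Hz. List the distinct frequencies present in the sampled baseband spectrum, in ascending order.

fs/2 = 27 Hz.
174 Hz mod fs = 12 Hz.
12 Hz ≤ fs/2 = 27 Hz, appears at 12 Hz.
228 Hz mod fs = 12 Hz.
12 Hz ≤ fs/2 = 27 Hz, appears at 12 Hz.
126 Hz mod fs = 18 Hz.
18 Hz ≤ fs/2 = 27 Hz, appears at 18 Hz.
6 Hz ≤ fs/2 = 27 Hz, passes unchanged.
Distinct values: {6 Hz, 12 Hz, 18 Hz}.

6 Hz, 12 Hz, 18 Hz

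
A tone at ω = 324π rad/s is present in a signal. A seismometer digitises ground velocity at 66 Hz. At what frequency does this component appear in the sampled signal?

ω = 324π rad/s → f = ω/(2π) = 162 Hz.
162 Hz mod fs = 30 Hz.
30 Hz ≤ fs/2 = 33 Hz, appears at 30 Hz.

30 Hz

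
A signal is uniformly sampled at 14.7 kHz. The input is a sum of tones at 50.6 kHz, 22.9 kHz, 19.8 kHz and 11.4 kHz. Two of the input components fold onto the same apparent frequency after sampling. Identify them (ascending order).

22.9 kHz, 50.6 kHz

fs/2 = 7.35 kHz.
50.6 kHz mod fs = 6.5 kHz.
6.5 kHz ≤ fs/2 = 7.35 kHz, appears at 6.5 kHz.
22.9 kHz mod fs = 8.2 kHz.
8.2 kHz > fs/2 = 7.35 kHz, folds to fs − 8.2 kHz = 6.5 kHz.
19.8 kHz mod fs = 5.1 kHz.
5.1 kHz ≤ fs/2 = 7.35 kHz, appears at 5.1 kHz.
11.4 kHz > fs/2 = 7.35 kHz, folds to fs − 11.4 kHz = 3.3 kHz.
22.9 kHz and 50.6 kHz both map to 6.5 kHz.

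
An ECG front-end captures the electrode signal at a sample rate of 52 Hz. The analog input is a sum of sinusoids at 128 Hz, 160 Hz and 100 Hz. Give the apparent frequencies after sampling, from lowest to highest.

4 Hz, 24 Hz

fs/2 = 26 Hz.
128 Hz mod fs = 24 Hz.
24 Hz ≤ fs/2 = 26 Hz, appears at 24 Hz.
160 Hz mod fs = 4 Hz.
4 Hz ≤ fs/2 = 26 Hz, appears at 4 Hz.
100 Hz mod fs = 48 Hz.
48 Hz > fs/2 = 26 Hz, folds to fs − 48 Hz = 4 Hz.
Distinct values: {4 Hz, 24 Hz}.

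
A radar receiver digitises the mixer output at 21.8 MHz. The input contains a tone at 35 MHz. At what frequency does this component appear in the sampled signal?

35 MHz mod fs = 13.2 MHz.
13.2 MHz > fs/2 = 10.9 MHz, folds to fs − 13.2 MHz = 8.6 MHz.

8.6 MHz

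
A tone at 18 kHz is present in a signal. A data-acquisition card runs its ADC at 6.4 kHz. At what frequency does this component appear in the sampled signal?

18 kHz mod fs = 5.2 kHz.
5.2 kHz > fs/2 = 3.2 kHz, folds to fs − 5.2 kHz = 1.2 kHz.

1.2 kHz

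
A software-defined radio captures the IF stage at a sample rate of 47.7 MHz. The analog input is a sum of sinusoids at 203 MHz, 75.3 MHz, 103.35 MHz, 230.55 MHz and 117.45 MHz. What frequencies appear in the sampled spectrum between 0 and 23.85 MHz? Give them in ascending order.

7.95 MHz, 12.2 MHz, 20.1 MHz, 22.05 MHz

fs/2 = 23.85 MHz.
203 MHz mod fs = 12.2 MHz.
12.2 MHz ≤ fs/2 = 23.85 MHz, appears at 12.2 MHz.
75.3 MHz mod fs = 27.6 MHz.
27.6 MHz > fs/2 = 23.85 MHz, folds to fs − 27.6 MHz = 20.1 MHz.
103.35 MHz mod fs = 7.95 MHz.
7.95 MHz ≤ fs/2 = 23.85 MHz, appears at 7.95 MHz.
230.55 MHz mod fs = 39.75 MHz.
39.75 MHz > fs/2 = 23.85 MHz, folds to fs − 39.75 MHz = 7.95 MHz.
117.45 MHz mod fs = 22.05 MHz.
22.05 MHz ≤ fs/2 = 23.85 MHz, appears at 22.05 MHz.
Distinct values: {7.95 MHz, 12.2 MHz, 20.1 MHz, 22.05 MHz}.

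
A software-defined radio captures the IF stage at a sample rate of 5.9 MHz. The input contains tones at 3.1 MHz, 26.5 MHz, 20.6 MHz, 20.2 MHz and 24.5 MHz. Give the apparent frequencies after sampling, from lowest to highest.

fs/2 = 2.95 MHz.
3.1 MHz > fs/2 = 2.95 MHz, folds to fs − 3.1 MHz = 2.8 MHz.
26.5 MHz mod fs = 2.9 MHz.
2.9 MHz ≤ fs/2 = 2.95 MHz, appears at 2.9 MHz.
20.6 MHz mod fs = 2.9 MHz.
2.9 MHz ≤ fs/2 = 2.95 MHz, appears at 2.9 MHz.
20.2 MHz mod fs = 2.5 MHz.
2.5 MHz ≤ fs/2 = 2.95 MHz, appears at 2.5 MHz.
24.5 MHz mod fs = 0.9 MHz.
0.9 MHz ≤ fs/2 = 2.95 MHz, appears at 0.9 MHz.
Distinct values: {0.9 MHz, 2.5 MHz, 2.8 MHz, 2.9 MHz}.

0.9 MHz, 2.5 MHz, 2.8 MHz, 2.9 MHz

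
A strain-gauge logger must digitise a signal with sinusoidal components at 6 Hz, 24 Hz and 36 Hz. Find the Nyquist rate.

72 Hz

Highest-frequency component: 36 Hz.
Nyquist rate = 2 × 36 Hz = 72 Hz.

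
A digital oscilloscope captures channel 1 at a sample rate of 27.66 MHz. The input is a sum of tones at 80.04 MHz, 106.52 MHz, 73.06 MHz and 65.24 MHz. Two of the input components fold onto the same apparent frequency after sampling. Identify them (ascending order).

65.24 MHz, 73.06 MHz

fs/2 = 13.83 MHz.
80.04 MHz mod fs = 24.72 MHz.
24.72 MHz > fs/2 = 13.83 MHz, folds to fs − 24.72 MHz = 2.94 MHz.
106.52 MHz mod fs = 23.54 MHz.
23.54 MHz > fs/2 = 13.83 MHz, folds to fs − 23.54 MHz = 4.12 MHz.
73.06 MHz mod fs = 17.74 MHz.
17.74 MHz > fs/2 = 13.83 MHz, folds to fs − 17.74 MHz = 9.92 MHz.
65.24 MHz mod fs = 9.92 MHz.
9.92 MHz ≤ fs/2 = 13.83 MHz, appears at 9.92 MHz.
65.24 MHz and 73.06 MHz both map to 9.92 MHz.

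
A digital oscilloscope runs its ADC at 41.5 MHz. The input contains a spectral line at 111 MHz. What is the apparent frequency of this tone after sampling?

111 MHz mod fs = 28 MHz.
28 MHz > fs/2 = 20.75 MHz, folds to fs − 28 MHz = 13.5 MHz.

13.5 MHz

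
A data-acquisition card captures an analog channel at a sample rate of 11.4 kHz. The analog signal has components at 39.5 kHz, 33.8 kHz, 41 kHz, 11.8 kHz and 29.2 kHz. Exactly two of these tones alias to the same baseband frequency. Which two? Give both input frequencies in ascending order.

fs/2 = 5.7 kHz.
39.5 kHz mod fs = 5.3 kHz.
5.3 kHz ≤ fs/2 = 5.7 kHz, appears at 5.3 kHz.
33.8 kHz mod fs = 11 kHz.
11 kHz > fs/2 = 5.7 kHz, folds to fs − 11 kHz = 0.4 kHz.
41 kHz mod fs = 6.8 kHz.
6.8 kHz > fs/2 = 5.7 kHz, folds to fs − 6.8 kHz = 4.6 kHz.
11.8 kHz mod fs = 0.4 kHz.
0.4 kHz ≤ fs/2 = 5.7 kHz, appears at 0.4 kHz.
29.2 kHz mod fs = 6.4 kHz.
6.4 kHz > fs/2 = 5.7 kHz, folds to fs − 6.4 kHz = 5 kHz.
11.8 kHz and 33.8 kHz both map to 0.4 kHz.

11.8 kHz, 33.8 kHz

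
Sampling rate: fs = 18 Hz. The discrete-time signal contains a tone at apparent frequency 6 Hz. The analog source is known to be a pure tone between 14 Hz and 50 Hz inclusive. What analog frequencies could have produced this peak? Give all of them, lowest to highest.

24 Hz, 30 Hz, 42 Hz, 48 Hz

Frequencies that alias to 6 Hz are k·fs ± 6 Hz for integer k ≥ 0.
k=0: 6 Hz.
k=1: 12 Hz, 24 Hz.
k=2: 30 Hz, 42 Hz.
k=3: 48 Hz, 60 Hz.
k=4: 66 Hz, 78 Hz.
Within [14 Hz, 50 Hz]: 24 Hz, 30 Hz, 42 Hz, 48 Hz.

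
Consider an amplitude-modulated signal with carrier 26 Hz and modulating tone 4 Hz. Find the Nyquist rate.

60 Hz

AM sidebands sit at fc ± fm = 22 Hz and 30 Hz.
Highest-frequency component: 30 Hz.
Nyquist rate = 2 × 30 Hz = 60 Hz.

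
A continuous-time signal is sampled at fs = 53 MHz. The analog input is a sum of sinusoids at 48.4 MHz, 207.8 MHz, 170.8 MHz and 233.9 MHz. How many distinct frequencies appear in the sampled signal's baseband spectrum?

4

fs/2 = 26.5 MHz.
48.4 MHz > fs/2 = 26.5 MHz, folds to fs − 48.4 MHz = 4.6 MHz.
207.8 MHz mod fs = 48.8 MHz.
48.8 MHz > fs/2 = 26.5 MHz, folds to fs − 48.8 MHz = 4.2 MHz.
170.8 MHz mod fs = 11.8 MHz.
11.8 MHz ≤ fs/2 = 26.5 MHz, appears at 11.8 MHz.
233.9 MHz mod fs = 21.9 MHz.
21.9 MHz ≤ fs/2 = 26.5 MHz, appears at 21.9 MHz.
Distinct values: {4.2 MHz, 4.6 MHz, 11.8 MHz, 21.9 MHz} → 4.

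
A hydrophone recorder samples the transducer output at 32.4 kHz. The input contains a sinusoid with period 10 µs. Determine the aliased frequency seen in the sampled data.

2.8 kHz

T = 10 µs → f = 1/T = 100 kHz.
100 kHz mod fs = 2.8 kHz.
2.8 kHz ≤ fs/2 = 16.2 kHz, appears at 2.8 kHz.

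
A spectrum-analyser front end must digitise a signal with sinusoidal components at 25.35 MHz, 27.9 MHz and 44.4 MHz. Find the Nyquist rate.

Highest-frequency component: 44.4 MHz.
Nyquist rate = 2 × 44.4 MHz = 88.8 MHz.

88.8 MHz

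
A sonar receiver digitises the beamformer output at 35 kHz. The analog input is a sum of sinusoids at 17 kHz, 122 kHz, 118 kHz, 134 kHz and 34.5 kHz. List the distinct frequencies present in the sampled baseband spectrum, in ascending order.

fs/2 = 17.5 kHz.
17 kHz ≤ fs/2 = 17.5 kHz, passes unchanged.
122 kHz mod fs = 17 kHz.
17 kHz ≤ fs/2 = 17.5 kHz, appears at 17 kHz.
118 kHz mod fs = 13 kHz.
13 kHz ≤ fs/2 = 17.5 kHz, appears at 13 kHz.
134 kHz mod fs = 29 kHz.
29 kHz > fs/2 = 17.5 kHz, folds to fs − 29 kHz = 6 kHz.
34.5 kHz > fs/2 = 17.5 kHz, folds to fs − 34.5 kHz = 0.5 kHz.
Distinct values: {0.5 kHz, 6 kHz, 13 kHz, 17 kHz}.

0.5 kHz, 6 kHz, 13 kHz, 17 kHz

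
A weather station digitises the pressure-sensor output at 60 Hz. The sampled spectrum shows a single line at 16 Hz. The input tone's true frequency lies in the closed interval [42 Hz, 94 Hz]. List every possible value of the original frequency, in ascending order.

Frequencies that alias to 16 Hz are k·fs ± 16 Hz for integer k ≥ 0.
k=0: 16 Hz.
k=1: 44 Hz, 76 Hz.
k=2: 104 Hz, 136 Hz.
Within [42 Hz, 94 Hz]: 44 Hz, 76 Hz.

44 Hz, 76 Hz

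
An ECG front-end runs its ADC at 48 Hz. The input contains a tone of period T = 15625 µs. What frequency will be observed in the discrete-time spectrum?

16 Hz

T = 15625 µs → f = 1/T = 64 Hz.
64 Hz mod fs = 16 Hz.
16 Hz ≤ fs/2 = 24 Hz, appears at 16 Hz.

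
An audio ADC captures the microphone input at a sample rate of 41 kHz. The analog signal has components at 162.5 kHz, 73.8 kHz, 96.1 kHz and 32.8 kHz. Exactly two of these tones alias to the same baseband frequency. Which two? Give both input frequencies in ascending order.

fs/2 = 20.5 kHz.
162.5 kHz mod fs = 39.5 kHz.
39.5 kHz > fs/2 = 20.5 kHz, folds to fs − 39.5 kHz = 1.5 kHz.
73.8 kHz mod fs = 32.8 kHz.
32.8 kHz > fs/2 = 20.5 kHz, folds to fs − 32.8 kHz = 8.2 kHz.
96.1 kHz mod fs = 14.1 kHz.
14.1 kHz ≤ fs/2 = 20.5 kHz, appears at 14.1 kHz.
32.8 kHz > fs/2 = 20.5 kHz, folds to fs − 32.8 kHz = 8.2 kHz.
32.8 kHz and 73.8 kHz both map to 8.2 kHz.

32.8 kHz, 73.8 kHz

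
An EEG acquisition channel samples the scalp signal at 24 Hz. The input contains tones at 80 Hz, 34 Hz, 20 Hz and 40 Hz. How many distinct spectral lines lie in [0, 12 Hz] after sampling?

3

fs/2 = 12 Hz.
80 Hz mod fs = 8 Hz.
8 Hz ≤ fs/2 = 12 Hz, appears at 8 Hz.
34 Hz mod fs = 10 Hz.
10 Hz ≤ fs/2 = 12 Hz, appears at 10 Hz.
20 Hz > fs/2 = 12 Hz, folds to fs − 20 Hz = 4 Hz.
40 Hz mod fs = 16 Hz.
16 Hz > fs/2 = 12 Hz, folds to fs − 16 Hz = 8 Hz.
Distinct values: {4 Hz, 8 Hz, 10 Hz} → 3.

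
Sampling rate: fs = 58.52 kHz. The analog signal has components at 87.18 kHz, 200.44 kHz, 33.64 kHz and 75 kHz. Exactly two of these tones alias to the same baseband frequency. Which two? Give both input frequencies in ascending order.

33.64 kHz, 200.44 kHz

fs/2 = 29.26 kHz.
87.18 kHz mod fs = 28.66 kHz.
28.66 kHz ≤ fs/2 = 29.26 kHz, appears at 28.66 kHz.
200.44 kHz mod fs = 24.88 kHz.
24.88 kHz ≤ fs/2 = 29.26 kHz, appears at 24.88 kHz.
33.64 kHz > fs/2 = 29.26 kHz, folds to fs − 33.64 kHz = 24.88 kHz.
75 kHz mod fs = 16.48 kHz.
16.48 kHz ≤ fs/2 = 29.26 kHz, appears at 16.48 kHz.
33.64 kHz and 200.44 kHz both map to 24.88 kHz.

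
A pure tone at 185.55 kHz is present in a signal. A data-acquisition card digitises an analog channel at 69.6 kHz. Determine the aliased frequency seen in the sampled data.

23.25 kHz

185.55 kHz mod fs = 46.35 kHz.
46.35 kHz > fs/2 = 34.8 kHz, folds to fs − 46.35 kHz = 23.25 kHz.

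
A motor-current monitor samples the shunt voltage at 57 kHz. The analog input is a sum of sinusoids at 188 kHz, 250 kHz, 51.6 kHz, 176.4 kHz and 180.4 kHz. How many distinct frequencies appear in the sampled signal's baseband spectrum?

4

fs/2 = 28.5 kHz.
188 kHz mod fs = 17 kHz.
17 kHz ≤ fs/2 = 28.5 kHz, appears at 17 kHz.
250 kHz mod fs = 22 kHz.
22 kHz ≤ fs/2 = 28.5 kHz, appears at 22 kHz.
51.6 kHz > fs/2 = 28.5 kHz, folds to fs − 51.6 kHz = 5.4 kHz.
176.4 kHz mod fs = 5.4 kHz.
5.4 kHz ≤ fs/2 = 28.5 kHz, appears at 5.4 kHz.
180.4 kHz mod fs = 9.4 kHz.
9.4 kHz ≤ fs/2 = 28.5 kHz, appears at 9.4 kHz.
Distinct values: {5.4 kHz, 9.4 kHz, 17 kHz, 22 kHz} → 4.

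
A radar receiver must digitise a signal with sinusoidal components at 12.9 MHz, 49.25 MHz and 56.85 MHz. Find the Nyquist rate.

113.7 MHz

Highest-frequency component: 56.85 MHz.
Nyquist rate = 2 × 56.85 MHz = 113.7 MHz.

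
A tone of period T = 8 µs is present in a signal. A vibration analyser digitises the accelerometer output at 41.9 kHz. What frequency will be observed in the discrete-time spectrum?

0.7 kHz

T = 8 µs → f = 1/T = 125 kHz.
125 kHz mod fs = 41.2 kHz.
41.2 kHz > fs/2 = 20.95 kHz, folds to fs − 41.2 kHz = 0.7 kHz.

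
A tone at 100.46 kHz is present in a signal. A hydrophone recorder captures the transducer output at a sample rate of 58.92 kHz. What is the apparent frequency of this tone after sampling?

100.46 kHz mod fs = 41.54 kHz.
41.54 kHz > fs/2 = 29.46 kHz, folds to fs − 41.54 kHz = 17.38 kHz.

17.38 kHz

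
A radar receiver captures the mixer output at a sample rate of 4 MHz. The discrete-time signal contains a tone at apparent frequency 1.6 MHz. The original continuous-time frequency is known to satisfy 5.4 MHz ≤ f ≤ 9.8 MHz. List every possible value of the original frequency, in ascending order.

Frequencies that alias to 1.6 MHz are k·fs ± 1.6 MHz for integer k ≥ 0.
k=0: 1.6 MHz.
k=1: 2.4 MHz, 5.6 MHz.
k=2: 6.4 MHz, 9.6 MHz.
k=3: 10.4 MHz, 13.6 MHz.
Within [5.4 MHz, 9.8 MHz]: 5.6 MHz, 6.4 MHz, 9.6 MHz.

5.6 MHz, 6.4 MHz, 9.6 MHz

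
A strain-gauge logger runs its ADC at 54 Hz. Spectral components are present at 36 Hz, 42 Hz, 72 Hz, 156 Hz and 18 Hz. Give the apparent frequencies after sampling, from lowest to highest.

6 Hz, 12 Hz, 18 Hz

fs/2 = 27 Hz.
36 Hz > fs/2 = 27 Hz, folds to fs − 36 Hz = 18 Hz.
42 Hz > fs/2 = 27 Hz, folds to fs − 42 Hz = 12 Hz.
72 Hz mod fs = 18 Hz.
18 Hz ≤ fs/2 = 27 Hz, appears at 18 Hz.
156 Hz mod fs = 48 Hz.
48 Hz > fs/2 = 27 Hz, folds to fs − 48 Hz = 6 Hz.
18 Hz ≤ fs/2 = 27 Hz, passes unchanged.
Distinct values: {6 Hz, 12 Hz, 18 Hz}.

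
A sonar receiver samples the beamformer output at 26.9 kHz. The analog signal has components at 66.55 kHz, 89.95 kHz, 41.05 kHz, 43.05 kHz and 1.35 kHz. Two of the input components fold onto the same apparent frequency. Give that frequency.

12.75 kHz

fs/2 = 13.45 kHz.
66.55 kHz mod fs = 12.75 kHz.
12.75 kHz ≤ fs/2 = 13.45 kHz, appears at 12.75 kHz.
89.95 kHz mod fs = 9.25 kHz.
9.25 kHz ≤ fs/2 = 13.45 kHz, appears at 9.25 kHz.
41.05 kHz mod fs = 14.15 kHz.
14.15 kHz > fs/2 = 13.45 kHz, folds to fs − 14.15 kHz = 12.75 kHz.
43.05 kHz mod fs = 16.15 kHz.
16.15 kHz > fs/2 = 13.45 kHz, folds to fs − 16.15 kHz = 10.75 kHz.
1.35 kHz ≤ fs/2 = 13.45 kHz, passes unchanged.
41.05 kHz and 66.55 kHz both map to 12.75 kHz.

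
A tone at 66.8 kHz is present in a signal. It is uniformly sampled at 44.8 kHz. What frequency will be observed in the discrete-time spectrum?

22 kHz

66.8 kHz mod fs = 22 kHz.
22 kHz ≤ fs/2 = 22.4 kHz, appears at 22 kHz.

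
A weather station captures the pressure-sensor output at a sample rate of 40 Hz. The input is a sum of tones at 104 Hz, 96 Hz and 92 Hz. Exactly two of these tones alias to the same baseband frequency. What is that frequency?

fs/2 = 20 Hz.
104 Hz mod fs = 24 Hz.
24 Hz > fs/2 = 20 Hz, folds to fs − 24 Hz = 16 Hz.
96 Hz mod fs = 16 Hz.
16 Hz ≤ fs/2 = 20 Hz, appears at 16 Hz.
92 Hz mod fs = 12 Hz.
12 Hz ≤ fs/2 = 20 Hz, appears at 12 Hz.
96 Hz and 104 Hz both map to 16 Hz.

16 Hz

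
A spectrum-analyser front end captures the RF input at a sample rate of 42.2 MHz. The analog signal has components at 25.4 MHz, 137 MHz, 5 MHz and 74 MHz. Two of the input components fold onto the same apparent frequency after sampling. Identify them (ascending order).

74 MHz, 137 MHz

fs/2 = 21.1 MHz.
25.4 MHz > fs/2 = 21.1 MHz, folds to fs − 25.4 MHz = 16.8 MHz.
137 MHz mod fs = 10.4 MHz.
10.4 MHz ≤ fs/2 = 21.1 MHz, appears at 10.4 MHz.
5 MHz ≤ fs/2 = 21.1 MHz, passes unchanged.
74 MHz mod fs = 31.8 MHz.
31.8 MHz > fs/2 = 21.1 MHz, folds to fs − 31.8 MHz = 10.4 MHz.
74 MHz and 137 MHz both map to 10.4 MHz.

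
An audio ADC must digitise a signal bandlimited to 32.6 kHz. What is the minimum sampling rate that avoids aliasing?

Nyquist rate = 2 × 32.6 kHz = 65.2 kHz.

65.2 kHz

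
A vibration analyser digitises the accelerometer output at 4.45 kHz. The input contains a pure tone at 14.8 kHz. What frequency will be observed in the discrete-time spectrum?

1.45 kHz

14.8 kHz mod fs = 1.45 kHz.
1.45 kHz ≤ fs/2 = 2.225 kHz, appears at 1.45 kHz.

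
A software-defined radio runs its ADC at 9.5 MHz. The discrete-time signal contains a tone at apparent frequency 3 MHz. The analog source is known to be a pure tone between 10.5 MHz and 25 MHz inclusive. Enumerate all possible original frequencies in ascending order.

Frequencies that alias to 3 MHz are k·fs ± 3 MHz for integer k ≥ 0.
k=0: 3 MHz.
k=1: 6.5 MHz, 12.5 MHz.
k=2: 16 MHz, 22 MHz.
k=3: 25.5 MHz, 31.5 MHz.
Within [10.5 MHz, 25 MHz]: 12.5 MHz, 16 MHz, 22 MHz.

12.5 MHz, 16 MHz, 22 MHz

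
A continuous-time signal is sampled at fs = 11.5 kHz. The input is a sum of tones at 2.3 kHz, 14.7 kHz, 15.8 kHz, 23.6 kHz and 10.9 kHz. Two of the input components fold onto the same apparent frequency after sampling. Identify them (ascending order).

fs/2 = 5.75 kHz.
2.3 kHz ≤ fs/2 = 5.75 kHz, passes unchanged.
14.7 kHz mod fs = 3.2 kHz.
3.2 kHz ≤ fs/2 = 5.75 kHz, appears at 3.2 kHz.
15.8 kHz mod fs = 4.3 kHz.
4.3 kHz ≤ fs/2 = 5.75 kHz, appears at 4.3 kHz.
23.6 kHz mod fs = 0.6 kHz.
0.6 kHz ≤ fs/2 = 5.75 kHz, appears at 0.6 kHz.
10.9 kHz > fs/2 = 5.75 kHz, folds to fs − 10.9 kHz = 0.6 kHz.
10.9 kHz and 23.6 kHz both map to 0.6 kHz.

10.9 kHz, 23.6 kHz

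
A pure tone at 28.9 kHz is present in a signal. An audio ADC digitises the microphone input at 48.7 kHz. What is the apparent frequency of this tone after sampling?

19.8 kHz

28.9 kHz > fs/2 = 24.35 kHz, folds to fs − 28.9 kHz = 19.8 kHz.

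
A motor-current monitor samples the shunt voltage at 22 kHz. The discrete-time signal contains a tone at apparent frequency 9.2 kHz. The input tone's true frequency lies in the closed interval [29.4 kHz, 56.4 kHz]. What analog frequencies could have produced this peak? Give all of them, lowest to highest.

Frequencies that alias to 9.2 kHz are k·fs ± 9.2 kHz for integer k ≥ 0.
k=0: 9.2 kHz.
k=1: 12.8 kHz, 31.2 kHz.
k=2: 34.8 kHz, 53.2 kHz.
k=3: 56.8 kHz, 75.2 kHz.
Within [29.4 kHz, 56.4 kHz]: 31.2 kHz, 34.8 kHz, 53.2 kHz.

31.2 kHz, 34.8 kHz, 53.2 kHz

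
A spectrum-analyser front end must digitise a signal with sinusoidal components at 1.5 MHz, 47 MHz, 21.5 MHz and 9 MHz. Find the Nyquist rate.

94 MHz

Highest-frequency component: 47 MHz.
Nyquist rate = 2 × 47 MHz = 94 MHz.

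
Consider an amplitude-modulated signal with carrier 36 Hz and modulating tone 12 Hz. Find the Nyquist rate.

AM sidebands sit at fc ± fm = 24 Hz and 48 Hz.
Highest-frequency component: 48 Hz.
Nyquist rate = 2 × 48 Hz = 96 Hz.

96 Hz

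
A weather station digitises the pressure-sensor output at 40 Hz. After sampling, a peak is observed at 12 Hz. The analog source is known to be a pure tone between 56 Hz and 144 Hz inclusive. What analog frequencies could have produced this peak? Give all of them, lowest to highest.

68 Hz, 92 Hz, 108 Hz, 132 Hz

Frequencies that alias to 12 Hz are k·fs ± 12 Hz for integer k ≥ 0.
k=0: 12 Hz.
k=1: 28 Hz, 52 Hz.
k=2: 68 Hz, 92 Hz.
k=3: 108 Hz, 132 Hz.
k=4: 148 Hz, 172 Hz.
Within [56 Hz, 144 Hz]: 68 Hz, 92 Hz, 108 Hz, 132 Hz.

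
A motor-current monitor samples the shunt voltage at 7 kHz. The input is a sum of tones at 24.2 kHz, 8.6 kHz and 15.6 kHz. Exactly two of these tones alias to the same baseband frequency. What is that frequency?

1.6 kHz

fs/2 = 3.5 kHz.
24.2 kHz mod fs = 3.2 kHz.
3.2 kHz ≤ fs/2 = 3.5 kHz, appears at 3.2 kHz.
8.6 kHz mod fs = 1.6 kHz.
1.6 kHz ≤ fs/2 = 3.5 kHz, appears at 1.6 kHz.
15.6 kHz mod fs = 1.6 kHz.
1.6 kHz ≤ fs/2 = 3.5 kHz, appears at 1.6 kHz.
8.6 kHz and 15.6 kHz both map to 1.6 kHz.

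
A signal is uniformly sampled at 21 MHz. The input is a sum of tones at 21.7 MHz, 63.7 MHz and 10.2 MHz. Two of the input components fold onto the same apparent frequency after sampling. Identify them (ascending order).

21.7 MHz, 63.7 MHz

fs/2 = 10.5 MHz.
21.7 MHz mod fs = 0.7 MHz.
0.7 MHz ≤ fs/2 = 10.5 MHz, appears at 0.7 MHz.
63.7 MHz mod fs = 0.7 MHz.
0.7 MHz ≤ fs/2 = 10.5 MHz, appears at 0.7 MHz.
10.2 MHz ≤ fs/2 = 10.5 MHz, passes unchanged.
21.7 MHz and 63.7 MHz both map to 0.7 MHz.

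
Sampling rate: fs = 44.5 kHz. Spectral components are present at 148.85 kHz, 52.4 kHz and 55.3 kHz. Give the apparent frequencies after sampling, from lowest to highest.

fs/2 = 22.25 kHz.
148.85 kHz mod fs = 15.35 kHz.
15.35 kHz ≤ fs/2 = 22.25 kHz, appears at 15.35 kHz.
52.4 kHz mod fs = 7.9 kHz.
7.9 kHz ≤ fs/2 = 22.25 kHz, appears at 7.9 kHz.
55.3 kHz mod fs = 10.8 kHz.
10.8 kHz ≤ fs/2 = 22.25 kHz, appears at 10.8 kHz.
Distinct values: {7.9 kHz, 10.8 kHz, 15.35 kHz}.

7.9 kHz, 10.8 kHz, 15.35 kHz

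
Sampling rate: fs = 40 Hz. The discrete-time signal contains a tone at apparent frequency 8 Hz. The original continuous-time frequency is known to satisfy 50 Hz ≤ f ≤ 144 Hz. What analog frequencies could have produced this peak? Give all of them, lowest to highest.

72 Hz, 88 Hz, 112 Hz, 128 Hz

Frequencies that alias to 8 Hz are k·fs ± 8 Hz for integer k ≥ 0.
k=0: 8 Hz.
k=1: 32 Hz, 48 Hz.
k=2: 72 Hz, 88 Hz.
k=3: 112 Hz, 128 Hz.
k=4: 152 Hz, 168 Hz.
Within [50 Hz, 144 Hz]: 72 Hz, 88 Hz, 112 Hz, 128 Hz.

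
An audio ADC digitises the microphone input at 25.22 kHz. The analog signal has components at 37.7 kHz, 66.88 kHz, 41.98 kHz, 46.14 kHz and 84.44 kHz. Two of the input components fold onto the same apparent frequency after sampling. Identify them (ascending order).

fs/2 = 12.61 kHz.
37.7 kHz mod fs = 12.48 kHz.
12.48 kHz ≤ fs/2 = 12.61 kHz, appears at 12.48 kHz.
66.88 kHz mod fs = 16.44 kHz.
16.44 kHz > fs/2 = 12.61 kHz, folds to fs − 16.44 kHz = 8.78 kHz.
41.98 kHz mod fs = 16.76 kHz.
16.76 kHz > fs/2 = 12.61 kHz, folds to fs − 16.76 kHz = 8.46 kHz.
46.14 kHz mod fs = 20.92 kHz.
20.92 kHz > fs/2 = 12.61 kHz, folds to fs − 20.92 kHz = 4.3 kHz.
84.44 kHz mod fs = 8.78 kHz.
8.78 kHz ≤ fs/2 = 12.61 kHz, appears at 8.78 kHz.
66.88 kHz and 84.44 kHz both map to 8.78 kHz.

66.88 kHz, 84.44 kHz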